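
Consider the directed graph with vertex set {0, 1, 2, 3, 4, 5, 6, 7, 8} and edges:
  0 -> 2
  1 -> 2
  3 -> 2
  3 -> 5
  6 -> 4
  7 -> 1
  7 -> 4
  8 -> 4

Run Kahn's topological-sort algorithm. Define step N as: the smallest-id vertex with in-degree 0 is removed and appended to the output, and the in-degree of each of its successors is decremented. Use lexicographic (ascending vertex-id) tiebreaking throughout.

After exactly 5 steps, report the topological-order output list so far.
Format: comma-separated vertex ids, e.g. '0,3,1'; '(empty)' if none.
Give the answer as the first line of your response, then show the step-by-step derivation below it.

0,3,5,6,7

step 1: output 0; order=[0]; indeg=(0,1,2,0,3,1,0,0,0)
step 2: output 3; order=[0,3]; indeg=(0,1,1,0,3,0,0,0,0)
step 3: output 5; order=[0,3,5]; indeg=(0,1,1,0,3,0,0,0,0)
step 4: output 6; order=[0,3,5,6]; indeg=(0,1,1,0,2,0,0,0,0)
step 5: output 7; order=[0,3,5,6,7]; indeg=(0,0,1,0,1,0,0,0,0)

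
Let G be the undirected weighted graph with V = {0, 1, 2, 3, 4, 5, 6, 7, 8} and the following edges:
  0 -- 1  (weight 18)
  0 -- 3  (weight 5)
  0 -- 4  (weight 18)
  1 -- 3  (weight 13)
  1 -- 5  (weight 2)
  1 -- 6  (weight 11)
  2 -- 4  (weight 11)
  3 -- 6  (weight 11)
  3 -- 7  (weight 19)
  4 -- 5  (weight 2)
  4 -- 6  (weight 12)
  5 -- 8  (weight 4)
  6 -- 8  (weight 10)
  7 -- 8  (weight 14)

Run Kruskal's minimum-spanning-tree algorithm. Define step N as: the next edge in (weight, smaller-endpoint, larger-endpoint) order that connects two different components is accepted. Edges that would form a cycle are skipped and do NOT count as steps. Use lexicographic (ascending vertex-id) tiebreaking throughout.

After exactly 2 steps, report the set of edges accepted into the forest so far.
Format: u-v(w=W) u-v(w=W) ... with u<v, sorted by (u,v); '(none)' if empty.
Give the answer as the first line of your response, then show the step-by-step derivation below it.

1-5(w=2) 4-5(w=2)

step 1: add edge 1-5 (w=2); MST = {1-5(w=2)}
step 2: add edge 4-5 (w=2); MST = {1-5(w=2) 4-5(w=2)}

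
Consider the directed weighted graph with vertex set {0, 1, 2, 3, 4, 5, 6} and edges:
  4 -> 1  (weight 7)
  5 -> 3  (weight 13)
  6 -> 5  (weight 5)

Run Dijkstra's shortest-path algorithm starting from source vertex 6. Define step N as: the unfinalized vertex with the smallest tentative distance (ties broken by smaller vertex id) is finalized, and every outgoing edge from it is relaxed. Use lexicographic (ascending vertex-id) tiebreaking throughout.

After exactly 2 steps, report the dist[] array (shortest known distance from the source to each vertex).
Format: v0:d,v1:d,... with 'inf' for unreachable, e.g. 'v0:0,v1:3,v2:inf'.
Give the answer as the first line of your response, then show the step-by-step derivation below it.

v0:inf,v1:inf,v2:inf,v3:18,v4:inf,v5:5,v6:0

step 1: dist = v0:inf,v1:inf,v2:inf,v3:inf,v4:inf,v5:5,v6:0
step 2: dist = v0:inf,v1:inf,v2:inf,v3:18,v4:inf,v5:5,v6:0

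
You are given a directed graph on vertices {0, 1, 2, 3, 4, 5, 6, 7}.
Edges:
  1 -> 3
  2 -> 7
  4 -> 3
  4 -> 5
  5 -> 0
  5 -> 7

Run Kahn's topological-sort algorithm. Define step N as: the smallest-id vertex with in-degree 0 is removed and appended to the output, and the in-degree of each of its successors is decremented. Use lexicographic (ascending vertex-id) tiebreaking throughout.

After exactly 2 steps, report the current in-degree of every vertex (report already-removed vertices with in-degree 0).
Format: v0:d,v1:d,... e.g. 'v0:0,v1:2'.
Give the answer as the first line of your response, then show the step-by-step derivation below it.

v0:1,v1:0,v2:0,v3:1,v4:0,v5:1,v6:0,v7:1

step 1: output 1; order=[1]; indeg=(1,0,0,1,0,1,0,2)
step 2: output 2; order=[1,2]; indeg=(1,0,0,1,0,1,0,1)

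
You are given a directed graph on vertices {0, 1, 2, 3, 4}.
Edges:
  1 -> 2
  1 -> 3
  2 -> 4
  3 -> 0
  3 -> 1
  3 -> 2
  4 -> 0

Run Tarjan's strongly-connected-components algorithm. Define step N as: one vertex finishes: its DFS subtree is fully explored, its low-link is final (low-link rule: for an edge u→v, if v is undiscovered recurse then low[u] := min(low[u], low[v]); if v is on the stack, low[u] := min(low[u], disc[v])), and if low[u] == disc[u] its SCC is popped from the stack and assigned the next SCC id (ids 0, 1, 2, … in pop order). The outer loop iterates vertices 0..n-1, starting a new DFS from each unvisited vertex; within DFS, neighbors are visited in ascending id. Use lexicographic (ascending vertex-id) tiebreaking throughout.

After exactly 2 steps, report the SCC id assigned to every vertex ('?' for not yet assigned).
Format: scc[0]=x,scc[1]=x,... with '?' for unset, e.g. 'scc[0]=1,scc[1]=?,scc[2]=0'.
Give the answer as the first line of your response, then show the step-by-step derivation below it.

scc[0]=0,scc[1]=?,scc[2]=?,scc[3]=?,scc[4]=1

step 1: low=(low[0]=0,low[1]=?,low[2]=?,low[3]=?,low[4]=?); scc=(scc[0]=0,scc[1]=?,scc[2]=?,scc[3]=?,scc[4]=?)
step 2: low=(low[0]=0,low[1]=1,low[2]=2,low[3]=?,low[4]=3); scc=(scc[0]=0,scc[1]=?,scc[2]=?,scc[3]=?,scc[4]=1)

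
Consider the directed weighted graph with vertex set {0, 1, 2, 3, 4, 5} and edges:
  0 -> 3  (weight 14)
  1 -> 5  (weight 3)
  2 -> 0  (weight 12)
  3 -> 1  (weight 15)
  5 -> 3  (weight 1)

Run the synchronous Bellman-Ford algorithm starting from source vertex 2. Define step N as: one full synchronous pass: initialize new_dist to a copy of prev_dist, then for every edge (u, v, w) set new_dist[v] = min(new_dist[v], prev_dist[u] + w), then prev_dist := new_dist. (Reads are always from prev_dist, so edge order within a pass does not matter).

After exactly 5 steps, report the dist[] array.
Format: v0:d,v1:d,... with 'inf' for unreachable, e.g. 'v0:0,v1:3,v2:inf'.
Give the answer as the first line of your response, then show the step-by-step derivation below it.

v0:12,v1:41,v2:0,v3:26,v4:inf,v5:44

step 1: dist = v0:12,v1:inf,v2:0,v3:inf,v4:inf,v5:inf
step 2: dist = v0:12,v1:inf,v2:0,v3:26,v4:inf,v5:inf
step 3: dist = v0:12,v1:41,v2:0,v3:26,v4:inf,v5:inf
step 4: dist = v0:12,v1:41,v2:0,v3:26,v4:inf,v5:44
step 5: dist = v0:12,v1:41,v2:0,v3:26,v4:inf,v5:44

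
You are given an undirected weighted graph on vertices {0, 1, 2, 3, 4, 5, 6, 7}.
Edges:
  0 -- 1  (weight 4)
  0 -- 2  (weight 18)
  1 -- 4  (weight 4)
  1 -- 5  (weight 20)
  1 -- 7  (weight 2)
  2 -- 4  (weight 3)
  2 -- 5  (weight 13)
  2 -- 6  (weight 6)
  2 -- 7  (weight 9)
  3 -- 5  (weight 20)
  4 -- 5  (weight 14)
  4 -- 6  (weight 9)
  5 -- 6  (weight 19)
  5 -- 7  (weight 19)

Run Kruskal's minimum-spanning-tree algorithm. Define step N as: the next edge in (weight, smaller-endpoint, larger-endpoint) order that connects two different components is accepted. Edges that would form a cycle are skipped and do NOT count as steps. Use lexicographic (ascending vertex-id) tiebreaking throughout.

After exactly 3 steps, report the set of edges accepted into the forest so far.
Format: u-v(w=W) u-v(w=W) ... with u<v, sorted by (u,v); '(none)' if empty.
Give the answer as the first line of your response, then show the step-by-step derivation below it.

0-1(w=4) 1-7(w=2) 2-4(w=3)

step 1: add edge 1-7 (w=2); MST = {1-7(w=2)}
step 2: add edge 2-4 (w=3); MST = {1-7(w=2) 2-4(w=3)}
step 3: add edge 0-1 (w=4); MST = {0-1(w=4) 1-7(w=2) 2-4(w=3)}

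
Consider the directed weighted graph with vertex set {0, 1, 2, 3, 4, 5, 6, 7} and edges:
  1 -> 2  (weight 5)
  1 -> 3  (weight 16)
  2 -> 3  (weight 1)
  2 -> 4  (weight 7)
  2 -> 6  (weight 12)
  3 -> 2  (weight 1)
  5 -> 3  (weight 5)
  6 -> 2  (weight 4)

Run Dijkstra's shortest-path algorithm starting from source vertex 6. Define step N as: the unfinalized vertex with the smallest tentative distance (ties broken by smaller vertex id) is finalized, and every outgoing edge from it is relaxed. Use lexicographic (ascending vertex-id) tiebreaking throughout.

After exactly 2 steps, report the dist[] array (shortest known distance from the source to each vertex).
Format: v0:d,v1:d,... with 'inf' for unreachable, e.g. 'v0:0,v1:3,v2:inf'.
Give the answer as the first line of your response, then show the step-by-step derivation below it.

v0:inf,v1:inf,v2:4,v3:5,v4:11,v5:inf,v6:0,v7:inf

step 1: dist = v0:inf,v1:inf,v2:4,v3:inf,v4:inf,v5:inf,v6:0,v7:inf
step 2: dist = v0:inf,v1:inf,v2:4,v3:5,v4:11,v5:inf,v6:0,v7:inf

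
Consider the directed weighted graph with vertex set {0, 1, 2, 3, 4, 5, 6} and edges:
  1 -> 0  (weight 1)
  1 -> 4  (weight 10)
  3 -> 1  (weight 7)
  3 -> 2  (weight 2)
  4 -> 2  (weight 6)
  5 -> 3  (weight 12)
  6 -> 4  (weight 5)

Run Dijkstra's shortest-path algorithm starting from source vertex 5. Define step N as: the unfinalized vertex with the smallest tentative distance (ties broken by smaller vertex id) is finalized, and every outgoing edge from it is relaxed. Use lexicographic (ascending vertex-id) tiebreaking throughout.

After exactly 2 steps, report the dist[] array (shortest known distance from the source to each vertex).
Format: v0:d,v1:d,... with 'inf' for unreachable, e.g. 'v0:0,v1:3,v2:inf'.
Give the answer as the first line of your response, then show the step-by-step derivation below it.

v0:inf,v1:19,v2:14,v3:12,v4:inf,v5:0,v6:inf

step 1: dist = v0:inf,v1:inf,v2:inf,v3:12,v4:inf,v5:0,v6:inf
step 2: dist = v0:inf,v1:19,v2:14,v3:12,v4:inf,v5:0,v6:inf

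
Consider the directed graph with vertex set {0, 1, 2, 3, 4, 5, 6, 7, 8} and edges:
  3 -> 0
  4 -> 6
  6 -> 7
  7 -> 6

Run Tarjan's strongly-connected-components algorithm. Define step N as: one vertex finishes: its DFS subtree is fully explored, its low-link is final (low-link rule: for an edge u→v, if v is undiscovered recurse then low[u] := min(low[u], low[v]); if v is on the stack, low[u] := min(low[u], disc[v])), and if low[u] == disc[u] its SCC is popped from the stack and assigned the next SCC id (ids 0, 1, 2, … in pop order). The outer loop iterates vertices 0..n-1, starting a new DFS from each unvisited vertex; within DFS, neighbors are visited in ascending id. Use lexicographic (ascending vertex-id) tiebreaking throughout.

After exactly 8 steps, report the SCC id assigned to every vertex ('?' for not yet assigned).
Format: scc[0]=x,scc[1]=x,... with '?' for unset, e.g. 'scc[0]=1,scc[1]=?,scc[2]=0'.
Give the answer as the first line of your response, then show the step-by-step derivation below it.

scc[0]=0,scc[1]=1,scc[2]=2,scc[3]=3,scc[4]=5,scc[5]=6,scc[6]=4,scc[7]=4,scc[8]=?

step 1: low=(low[0]=0,low[1]=?,low[2]=?,low[3]=?,low[4]=?,low[5]=?,low[6]=?,low[7]=?,low[8]=?); scc=(scc[0]=0,scc[1]=?,scc[2]=?,scc[3]=?,scc[4]=?,scc[5]=?,scc[6]=?,scc[7]=?,scc[8]=?)
step 2: low=(low[0]=0,low[1]=1,low[2]=?,low[3]=?,low[4]=?,low[5]=?,low[6]=?,low[7]=?,low[8]=?); scc=(scc[0]=0,scc[1]=1,scc[2]=?,scc[3]=?,scc[4]=?,scc[5]=?,scc[6]=?,scc[7]=?,scc[8]=?)
step 3: low=(low[0]=0,low[1]=1,low[2]=2,low[3]=?,low[4]=?,low[5]=?,low[6]=?,low[7]=?,low[8]=?); scc=(scc[0]=0,scc[1]=1,scc[2]=2,scc[3]=?,scc[4]=?,scc[5]=?,scc[6]=?,scc[7]=?,scc[8]=?)
step 4: low=(low[0]=0,low[1]=1,low[2]=2,low[3]=3,low[4]=?,low[5]=?,low[6]=?,low[7]=?,low[8]=?); scc=(scc[0]=0,scc[1]=1,scc[2]=2,scc[3]=3,scc[4]=?,scc[5]=?,scc[6]=?,scc[7]=?,scc[8]=?)
step 5: low=(low[0]=0,low[1]=1,low[2]=2,low[3]=3,low[4]=4,low[5]=?,low[6]=5,low[7]=5,low[8]=?); scc=(scc[0]=0,scc[1]=1,scc[2]=2,scc[3]=3,scc[4]=?,scc[5]=?,scc[6]=?,scc[7]=?,scc[8]=?)
step 6: low=(low[0]=0,low[1]=1,low[2]=2,low[3]=3,low[4]=4,low[5]=?,low[6]=5,low[7]=5,low[8]=?); scc=(scc[0]=0,scc[1]=1,scc[2]=2,scc[3]=3,scc[4]=?,scc[5]=?,scc[6]=4,scc[7]=4,scc[8]=?)
step 7: low=(low[0]=0,low[1]=1,low[2]=2,low[3]=3,low[4]=4,low[5]=?,low[6]=5,low[7]=5,low[8]=?); scc=(scc[0]=0,scc[1]=1,scc[2]=2,scc[3]=3,scc[4]=5,scc[5]=?,scc[6]=4,scc[7]=4,scc[8]=?)
step 8: low=(low[0]=0,low[1]=1,low[2]=2,low[3]=3,low[4]=4,low[5]=7,low[6]=5,low[7]=5,low[8]=?); scc=(scc[0]=0,scc[1]=1,scc[2]=2,scc[3]=3,scc[4]=5,scc[5]=6,scc[6]=4,scc[7]=4,scc[8]=?)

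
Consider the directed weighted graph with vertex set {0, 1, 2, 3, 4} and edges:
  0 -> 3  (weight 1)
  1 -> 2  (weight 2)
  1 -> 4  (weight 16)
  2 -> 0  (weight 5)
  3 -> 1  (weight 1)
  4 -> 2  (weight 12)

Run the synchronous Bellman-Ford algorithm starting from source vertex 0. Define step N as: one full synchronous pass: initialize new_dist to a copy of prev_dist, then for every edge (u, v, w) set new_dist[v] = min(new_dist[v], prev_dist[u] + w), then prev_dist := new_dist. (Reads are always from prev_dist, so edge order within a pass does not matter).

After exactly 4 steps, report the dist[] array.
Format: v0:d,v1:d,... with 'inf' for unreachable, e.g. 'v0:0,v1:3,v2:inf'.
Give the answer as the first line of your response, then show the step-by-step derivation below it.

v0:0,v1:2,v2:4,v3:1,v4:18

step 1: dist = v0:0,v1:inf,v2:inf,v3:1,v4:inf
step 2: dist = v0:0,v1:2,v2:inf,v3:1,v4:inf
step 3: dist = v0:0,v1:2,v2:4,v3:1,v4:18
step 4: dist = v0:0,v1:2,v2:4,v3:1,v4:18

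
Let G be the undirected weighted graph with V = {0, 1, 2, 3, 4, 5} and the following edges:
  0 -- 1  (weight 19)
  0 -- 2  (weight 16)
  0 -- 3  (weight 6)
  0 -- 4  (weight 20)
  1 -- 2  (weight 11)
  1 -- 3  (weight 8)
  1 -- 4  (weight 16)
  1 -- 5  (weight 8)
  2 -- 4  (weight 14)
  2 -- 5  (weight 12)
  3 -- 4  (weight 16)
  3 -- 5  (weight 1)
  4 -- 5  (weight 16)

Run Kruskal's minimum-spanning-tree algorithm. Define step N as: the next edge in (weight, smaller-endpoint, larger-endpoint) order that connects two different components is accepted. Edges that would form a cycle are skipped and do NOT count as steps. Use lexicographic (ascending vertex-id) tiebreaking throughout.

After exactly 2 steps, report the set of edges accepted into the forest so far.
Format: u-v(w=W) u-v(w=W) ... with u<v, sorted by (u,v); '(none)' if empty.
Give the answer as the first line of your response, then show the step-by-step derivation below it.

0-3(w=6) 3-5(w=1)

step 1: add edge 3-5 (w=1); MST = {3-5(w=1)}
step 2: add edge 0-3 (w=6); MST = {0-3(w=6) 3-5(w=1)}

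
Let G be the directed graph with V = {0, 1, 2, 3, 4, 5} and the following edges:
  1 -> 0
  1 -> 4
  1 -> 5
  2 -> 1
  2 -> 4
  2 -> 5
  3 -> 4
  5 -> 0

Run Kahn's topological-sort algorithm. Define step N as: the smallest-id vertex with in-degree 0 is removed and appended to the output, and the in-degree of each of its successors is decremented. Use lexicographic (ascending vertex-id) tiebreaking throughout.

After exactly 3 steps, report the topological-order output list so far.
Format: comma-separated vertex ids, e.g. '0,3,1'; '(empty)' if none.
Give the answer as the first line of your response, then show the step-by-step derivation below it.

2,1,3

step 1: output 2; order=[2]; indeg=(2,0,0,0,2,1)
step 2: output 1; order=[2,1]; indeg=(1,0,0,0,1,0)
step 3: output 3; order=[2,1,3]; indeg=(1,0,0,0,0,0)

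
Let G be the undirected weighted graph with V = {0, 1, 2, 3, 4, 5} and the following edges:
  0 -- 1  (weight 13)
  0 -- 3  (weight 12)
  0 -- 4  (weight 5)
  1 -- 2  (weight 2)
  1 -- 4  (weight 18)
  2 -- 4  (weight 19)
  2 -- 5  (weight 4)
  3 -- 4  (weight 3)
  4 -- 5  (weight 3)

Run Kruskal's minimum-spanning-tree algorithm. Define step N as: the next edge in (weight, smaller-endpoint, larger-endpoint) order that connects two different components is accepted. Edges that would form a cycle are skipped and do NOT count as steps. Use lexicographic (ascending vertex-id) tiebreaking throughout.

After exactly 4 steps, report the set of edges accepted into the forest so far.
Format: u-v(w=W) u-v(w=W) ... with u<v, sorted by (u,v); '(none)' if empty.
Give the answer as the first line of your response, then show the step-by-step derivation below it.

1-2(w=2) 2-5(w=4) 3-4(w=3) 4-5(w=3)

step 1: add edge 1-2 (w=2); MST = {1-2(w=2)}
step 2: add edge 3-4 (w=3); MST = {1-2(w=2) 3-4(w=3)}
step 3: add edge 4-5 (w=3); MST = {1-2(w=2) 3-4(w=3) 4-5(w=3)}
step 4: add edge 2-5 (w=4); MST = {1-2(w=2) 2-5(w=4) 3-4(w=3) 4-5(w=3)}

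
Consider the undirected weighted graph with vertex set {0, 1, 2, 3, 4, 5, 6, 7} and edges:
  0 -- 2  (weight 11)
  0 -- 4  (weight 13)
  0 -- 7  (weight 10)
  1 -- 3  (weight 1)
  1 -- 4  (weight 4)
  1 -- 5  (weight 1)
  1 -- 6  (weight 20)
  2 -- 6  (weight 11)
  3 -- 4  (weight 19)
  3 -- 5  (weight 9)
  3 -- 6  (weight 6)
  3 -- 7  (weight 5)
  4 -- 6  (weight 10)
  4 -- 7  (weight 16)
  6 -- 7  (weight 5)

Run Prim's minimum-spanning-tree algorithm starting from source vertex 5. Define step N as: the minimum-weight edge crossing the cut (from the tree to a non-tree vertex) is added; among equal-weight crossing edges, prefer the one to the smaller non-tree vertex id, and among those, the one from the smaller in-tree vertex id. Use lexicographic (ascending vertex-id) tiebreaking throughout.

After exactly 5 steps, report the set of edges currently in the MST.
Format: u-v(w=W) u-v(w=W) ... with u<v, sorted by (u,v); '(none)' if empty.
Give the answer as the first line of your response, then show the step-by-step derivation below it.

1-3(w=1) 1-4(w=4) 1-5(w=1) 3-7(w=5) 6-7(w=5)

step 1: add edge 1-5 (w=1); MST = {1-5(w=1)}
step 2: add edge 1-3 (w=1); MST = {1-3(w=1) 1-5(w=1)}
step 3: add edge 1-4 (w=4); MST = {1-3(w=1) 1-4(w=4) 1-5(w=1)}
step 4: add edge 3-7 (w=5); MST = {1-3(w=1) 1-4(w=4) 1-5(w=1) 3-7(w=5)}
step 5: add edge 6-7 (w=5); MST = {1-3(w=1) 1-4(w=4) 1-5(w=1) 3-7(w=5) 6-7(w=5)}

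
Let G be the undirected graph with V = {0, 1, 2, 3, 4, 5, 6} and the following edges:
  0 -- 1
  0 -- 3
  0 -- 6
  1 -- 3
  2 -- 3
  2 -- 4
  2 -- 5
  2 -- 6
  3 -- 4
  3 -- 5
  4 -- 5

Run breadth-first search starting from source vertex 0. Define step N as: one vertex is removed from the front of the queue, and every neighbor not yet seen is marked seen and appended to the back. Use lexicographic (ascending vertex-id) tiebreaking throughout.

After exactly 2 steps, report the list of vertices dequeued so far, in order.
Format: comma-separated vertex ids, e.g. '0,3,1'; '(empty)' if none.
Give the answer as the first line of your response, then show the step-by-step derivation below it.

0,1

step 1: dequeue 0; queue=[1,3,6]; order=0
step 2: dequeue 1; queue=[3,6]; order=0,1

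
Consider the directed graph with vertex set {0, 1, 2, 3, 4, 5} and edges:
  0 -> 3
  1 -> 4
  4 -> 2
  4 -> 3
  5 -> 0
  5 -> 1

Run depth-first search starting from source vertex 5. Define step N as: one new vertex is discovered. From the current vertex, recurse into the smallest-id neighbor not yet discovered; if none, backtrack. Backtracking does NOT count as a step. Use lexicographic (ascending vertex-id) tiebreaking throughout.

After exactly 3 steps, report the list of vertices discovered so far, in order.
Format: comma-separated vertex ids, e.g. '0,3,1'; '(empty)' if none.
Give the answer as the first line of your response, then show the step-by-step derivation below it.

5,0,3

step 1: discover 5; path=5; order=5
step 2: discover 0; path=5>0; order=5,0
step 3: discover 3; path=5>0>3; order=5,0,3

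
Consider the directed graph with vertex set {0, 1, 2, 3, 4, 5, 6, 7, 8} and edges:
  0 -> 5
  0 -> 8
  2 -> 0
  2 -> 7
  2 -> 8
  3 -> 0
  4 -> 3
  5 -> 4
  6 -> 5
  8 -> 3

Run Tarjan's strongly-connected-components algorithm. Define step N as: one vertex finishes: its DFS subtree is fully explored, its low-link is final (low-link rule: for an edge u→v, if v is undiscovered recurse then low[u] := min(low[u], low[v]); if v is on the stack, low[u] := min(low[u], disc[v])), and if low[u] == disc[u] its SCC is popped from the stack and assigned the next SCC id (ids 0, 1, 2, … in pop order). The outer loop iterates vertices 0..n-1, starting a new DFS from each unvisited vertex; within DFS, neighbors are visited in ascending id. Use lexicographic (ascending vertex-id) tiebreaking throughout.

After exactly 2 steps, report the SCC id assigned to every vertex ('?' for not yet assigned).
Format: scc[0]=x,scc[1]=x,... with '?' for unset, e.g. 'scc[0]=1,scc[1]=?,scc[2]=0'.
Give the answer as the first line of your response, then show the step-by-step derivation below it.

scc[0]=?,scc[1]=?,scc[2]=?,scc[3]=?,scc[4]=?,scc[5]=?,scc[6]=?,scc[7]=?,scc[8]=?

step 1: low=(low[0]=0,low[1]=?,low[2]=?,low[3]=0,low[4]=2,low[5]=1,low[6]=?,low[7]=?,low[8]=?); scc=(scc[0]=?,scc[1]=?,scc[2]=?,scc[3]=?,scc[4]=?,scc[5]=?,scc[6]=?,scc[7]=?,scc[8]=?)
step 2: low=(low[0]=0,low[1]=?,low[2]=?,low[3]=0,low[4]=0,low[5]=1,low[6]=?,low[7]=?,low[8]=?); scc=(scc[0]=?,scc[1]=?,scc[2]=?,scc[3]=?,scc[4]=?,scc[5]=?,scc[6]=?,scc[7]=?,scc[8]=?)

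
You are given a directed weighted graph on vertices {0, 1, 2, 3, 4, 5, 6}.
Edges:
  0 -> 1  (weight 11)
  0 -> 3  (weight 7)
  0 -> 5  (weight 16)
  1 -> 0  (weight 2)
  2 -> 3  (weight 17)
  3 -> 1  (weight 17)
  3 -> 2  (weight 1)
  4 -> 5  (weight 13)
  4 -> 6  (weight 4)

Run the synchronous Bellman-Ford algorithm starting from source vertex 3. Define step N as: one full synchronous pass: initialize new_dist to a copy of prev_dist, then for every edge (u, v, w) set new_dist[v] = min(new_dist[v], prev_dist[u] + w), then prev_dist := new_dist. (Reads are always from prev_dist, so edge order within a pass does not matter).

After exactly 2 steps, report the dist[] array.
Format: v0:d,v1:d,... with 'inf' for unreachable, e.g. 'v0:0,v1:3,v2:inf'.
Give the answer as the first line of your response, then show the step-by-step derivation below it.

v0:19,v1:17,v2:1,v3:0,v4:inf,v5:inf,v6:inf

step 1: dist = v0:inf,v1:17,v2:1,v3:0,v4:inf,v5:inf,v6:inf
step 2: dist = v0:19,v1:17,v2:1,v3:0,v4:inf,v5:inf,v6:inf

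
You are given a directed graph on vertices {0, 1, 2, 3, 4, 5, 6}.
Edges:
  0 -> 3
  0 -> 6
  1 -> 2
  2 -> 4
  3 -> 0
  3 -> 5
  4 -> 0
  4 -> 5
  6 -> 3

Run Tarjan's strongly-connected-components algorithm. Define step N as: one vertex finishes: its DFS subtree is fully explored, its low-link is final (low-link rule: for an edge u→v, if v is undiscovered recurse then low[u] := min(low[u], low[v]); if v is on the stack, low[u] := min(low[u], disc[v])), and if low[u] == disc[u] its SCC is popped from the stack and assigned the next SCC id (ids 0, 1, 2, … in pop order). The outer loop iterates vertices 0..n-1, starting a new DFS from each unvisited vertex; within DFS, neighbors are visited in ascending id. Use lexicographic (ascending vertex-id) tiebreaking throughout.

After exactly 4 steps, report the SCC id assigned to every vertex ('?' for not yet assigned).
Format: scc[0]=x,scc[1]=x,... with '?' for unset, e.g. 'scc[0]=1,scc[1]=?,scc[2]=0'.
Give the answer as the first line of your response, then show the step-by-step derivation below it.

scc[0]=1,scc[1]=?,scc[2]=?,scc[3]=1,scc[4]=?,scc[5]=0,scc[6]=1

step 1: low=(low[0]=0,low[1]=?,low[2]=?,low[3]=0,low[4]=?,low[5]=2,low[6]=?); scc=(scc[0]=?,scc[1]=?,scc[2]=?,scc[3]=?,scc[4]=?,scc[5]=0,scc[6]=?)
step 2: low=(low[0]=0,low[1]=?,low[2]=?,low[3]=0,low[4]=?,low[5]=2,low[6]=?); scc=(scc[0]=?,scc[1]=?,scc[2]=?,scc[3]=?,scc[4]=?,scc[5]=0,scc[6]=?)
step 3: low=(low[0]=0,low[1]=?,low[2]=?,low[3]=0,low[4]=?,low[5]=2,low[6]=1); scc=(scc[0]=?,scc[1]=?,scc[2]=?,scc[3]=?,scc[4]=?,scc[5]=0,scc[6]=?)
step 4: low=(low[0]=0,low[1]=?,low[2]=?,low[3]=0,low[4]=?,low[5]=2,low[6]=1); scc=(scc[0]=1,scc[1]=?,scc[2]=?,scc[3]=1,scc[4]=?,scc[5]=0,scc[6]=1)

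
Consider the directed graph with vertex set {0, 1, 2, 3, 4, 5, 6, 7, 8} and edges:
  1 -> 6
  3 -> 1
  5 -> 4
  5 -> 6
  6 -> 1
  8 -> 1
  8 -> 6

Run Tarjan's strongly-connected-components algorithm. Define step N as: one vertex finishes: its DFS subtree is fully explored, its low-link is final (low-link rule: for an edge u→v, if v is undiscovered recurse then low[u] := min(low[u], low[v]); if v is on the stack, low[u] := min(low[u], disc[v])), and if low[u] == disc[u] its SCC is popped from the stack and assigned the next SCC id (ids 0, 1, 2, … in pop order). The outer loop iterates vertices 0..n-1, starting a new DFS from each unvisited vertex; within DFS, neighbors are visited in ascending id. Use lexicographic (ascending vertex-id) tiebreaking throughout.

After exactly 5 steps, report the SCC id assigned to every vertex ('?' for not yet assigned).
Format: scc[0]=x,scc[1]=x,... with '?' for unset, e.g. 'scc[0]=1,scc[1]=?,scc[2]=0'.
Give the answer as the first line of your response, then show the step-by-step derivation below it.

scc[0]=0,scc[1]=1,scc[2]=2,scc[3]=3,scc[4]=?,scc[5]=?,scc[6]=1,scc[7]=?,scc[8]=?

step 1: low=(low[0]=0,low[1]=?,low[2]=?,low[3]=?,low[4]=?,low[5]=?,low[6]=?,low[7]=?,low[8]=?); scc=(scc[0]=0,scc[1]=?,scc[2]=?,scc[3]=?,scc[4]=?,scc[5]=?,scc[6]=?,scc[7]=?,scc[8]=?)
step 2: low=(low[0]=0,low[1]=1,low[2]=?,low[3]=?,low[4]=?,low[5]=?,low[6]=1,low[7]=?,low[8]=?); scc=(scc[0]=0,scc[1]=?,scc[2]=?,scc[3]=?,scc[4]=?,scc[5]=?,scc[6]=?,scc[7]=?,scc[8]=?)
step 3: low=(low[0]=0,low[1]=1,low[2]=?,low[3]=?,low[4]=?,low[5]=?,low[6]=1,low[7]=?,low[8]=?); scc=(scc[0]=0,scc[1]=1,scc[2]=?,scc[3]=?,scc[4]=?,scc[5]=?,scc[6]=1,scc[7]=?,scc[8]=?)
step 4: low=(low[0]=0,low[1]=1,low[2]=3,low[3]=?,low[4]=?,low[5]=?,low[6]=1,low[7]=?,low[8]=?); scc=(scc[0]=0,scc[1]=1,scc[2]=2,scc[3]=?,scc[4]=?,scc[5]=?,scc[6]=1,scc[7]=?,scc[8]=?)
step 5: low=(low[0]=0,low[1]=1,low[2]=3,low[3]=4,low[4]=?,low[5]=?,low[6]=1,low[7]=?,low[8]=?); scc=(scc[0]=0,scc[1]=1,scc[2]=2,scc[3]=3,scc[4]=?,scc[5]=?,scc[6]=1,scc[7]=?,scc[8]=?)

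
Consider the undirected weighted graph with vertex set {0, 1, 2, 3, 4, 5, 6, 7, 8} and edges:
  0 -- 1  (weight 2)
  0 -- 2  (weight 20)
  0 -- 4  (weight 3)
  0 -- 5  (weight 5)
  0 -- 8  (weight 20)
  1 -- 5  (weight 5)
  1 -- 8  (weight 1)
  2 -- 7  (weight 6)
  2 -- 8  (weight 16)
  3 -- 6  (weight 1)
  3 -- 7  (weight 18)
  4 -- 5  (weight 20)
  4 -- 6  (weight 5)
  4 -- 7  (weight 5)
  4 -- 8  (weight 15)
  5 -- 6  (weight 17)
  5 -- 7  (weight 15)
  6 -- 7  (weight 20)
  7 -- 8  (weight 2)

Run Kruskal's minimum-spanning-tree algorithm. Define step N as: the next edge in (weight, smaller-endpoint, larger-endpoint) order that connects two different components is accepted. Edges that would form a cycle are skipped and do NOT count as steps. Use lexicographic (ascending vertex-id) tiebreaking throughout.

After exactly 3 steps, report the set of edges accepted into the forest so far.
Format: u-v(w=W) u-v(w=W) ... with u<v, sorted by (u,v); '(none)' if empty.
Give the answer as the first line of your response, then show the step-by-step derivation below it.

0-1(w=2) 1-8(w=1) 3-6(w=1)

step 1: add edge 1-8 (w=1); MST = {1-8(w=1)}
step 2: add edge 3-6 (w=1); MST = {1-8(w=1) 3-6(w=1)}
step 3: add edge 0-1 (w=2); MST = {0-1(w=2) 1-8(w=1) 3-6(w=1)}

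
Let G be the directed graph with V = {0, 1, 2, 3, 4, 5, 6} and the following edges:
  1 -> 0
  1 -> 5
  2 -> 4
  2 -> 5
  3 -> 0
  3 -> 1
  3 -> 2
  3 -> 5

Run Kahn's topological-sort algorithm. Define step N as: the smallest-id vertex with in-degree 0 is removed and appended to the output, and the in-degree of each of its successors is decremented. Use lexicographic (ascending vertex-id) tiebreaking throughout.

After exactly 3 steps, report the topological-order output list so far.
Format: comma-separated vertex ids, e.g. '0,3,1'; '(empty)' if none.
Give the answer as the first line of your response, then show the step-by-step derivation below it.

3,1,0

step 1: output 3; order=[3]; indeg=(1,0,0,0,1,2,0)
step 2: output 1; order=[3,1]; indeg=(0,0,0,0,1,1,0)
step 3: output 0; order=[3,1,0]; indeg=(0,0,0,0,1,1,0)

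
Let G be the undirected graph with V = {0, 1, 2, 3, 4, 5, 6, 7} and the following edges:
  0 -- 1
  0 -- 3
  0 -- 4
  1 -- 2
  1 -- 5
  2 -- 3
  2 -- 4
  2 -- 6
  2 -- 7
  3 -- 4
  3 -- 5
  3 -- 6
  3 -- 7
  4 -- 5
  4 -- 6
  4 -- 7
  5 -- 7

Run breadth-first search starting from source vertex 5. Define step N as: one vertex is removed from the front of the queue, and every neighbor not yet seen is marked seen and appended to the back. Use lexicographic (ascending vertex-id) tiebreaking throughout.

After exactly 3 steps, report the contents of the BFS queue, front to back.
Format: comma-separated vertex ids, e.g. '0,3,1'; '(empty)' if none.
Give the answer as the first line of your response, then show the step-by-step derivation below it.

4,7,0,2,6

step 1: dequeue 5; queue=[1,3,4,7]; order=5
step 2: dequeue 1; queue=[3,4,7,0,2]; order=5,1
step 3: dequeue 3; queue=[4,7,0,2,6]; order=5,1,3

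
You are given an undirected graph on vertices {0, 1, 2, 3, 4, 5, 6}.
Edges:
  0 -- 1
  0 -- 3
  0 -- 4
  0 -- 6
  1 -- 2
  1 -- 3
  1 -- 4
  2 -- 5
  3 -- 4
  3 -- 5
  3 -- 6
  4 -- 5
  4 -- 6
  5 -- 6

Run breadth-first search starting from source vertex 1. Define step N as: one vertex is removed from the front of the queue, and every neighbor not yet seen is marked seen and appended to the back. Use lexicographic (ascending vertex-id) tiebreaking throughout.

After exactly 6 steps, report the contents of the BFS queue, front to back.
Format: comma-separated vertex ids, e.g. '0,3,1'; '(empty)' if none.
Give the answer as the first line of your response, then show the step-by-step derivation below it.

5

step 1: dequeue 1; queue=[0,2,3,4]; order=1
step 2: dequeue 0; queue=[2,3,4,6]; order=1,0
step 3: dequeue 2; queue=[3,4,6,5]; order=1,0,2
step 4: dequeue 3; queue=[4,6,5]; order=1,0,2,3
step 5: dequeue 4; queue=[6,5]; order=1,0,2,3,4
step 6: dequeue 6; queue=[5]; order=1,0,2,3,4,6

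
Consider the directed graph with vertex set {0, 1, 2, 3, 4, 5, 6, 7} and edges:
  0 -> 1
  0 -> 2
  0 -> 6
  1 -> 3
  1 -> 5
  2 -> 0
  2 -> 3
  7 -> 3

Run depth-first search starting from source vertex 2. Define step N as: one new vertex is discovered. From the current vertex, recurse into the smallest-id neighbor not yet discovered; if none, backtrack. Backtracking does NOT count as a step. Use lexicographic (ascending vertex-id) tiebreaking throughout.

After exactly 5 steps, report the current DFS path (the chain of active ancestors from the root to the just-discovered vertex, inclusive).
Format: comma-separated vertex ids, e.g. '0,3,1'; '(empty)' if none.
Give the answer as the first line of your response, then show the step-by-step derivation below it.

2,0,1,5

step 1: discover 2; path=2; order=2
step 2: discover 0; path=2>0; order=2,0
step 3: discover 1; path=2>0>1; order=2,0,1
step 4: discover 3; path=2>0>1>3; order=2,0,1,3
step 5: discover 5; path=2>0>1>5; order=2,0,1,3,5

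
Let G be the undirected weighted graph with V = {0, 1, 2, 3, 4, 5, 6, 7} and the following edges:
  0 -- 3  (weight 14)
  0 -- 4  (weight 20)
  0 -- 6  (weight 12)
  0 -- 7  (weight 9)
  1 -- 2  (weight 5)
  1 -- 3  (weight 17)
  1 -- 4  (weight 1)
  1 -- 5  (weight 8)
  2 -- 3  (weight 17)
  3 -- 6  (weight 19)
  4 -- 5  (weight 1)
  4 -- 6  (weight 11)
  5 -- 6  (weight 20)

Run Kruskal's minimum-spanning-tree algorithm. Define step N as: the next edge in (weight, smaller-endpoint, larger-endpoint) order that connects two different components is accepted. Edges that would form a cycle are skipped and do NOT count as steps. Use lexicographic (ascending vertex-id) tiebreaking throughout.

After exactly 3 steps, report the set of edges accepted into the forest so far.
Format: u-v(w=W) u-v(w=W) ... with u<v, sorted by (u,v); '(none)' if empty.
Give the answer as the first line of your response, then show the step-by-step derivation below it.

1-2(w=5) 1-4(w=1) 4-5(w=1)

step 1: add edge 1-4 (w=1); MST = {1-4(w=1)}
step 2: add edge 4-5 (w=1); MST = {1-4(w=1) 4-5(w=1)}
step 3: add edge 1-2 (w=5); MST = {1-2(w=5) 1-4(w=1) 4-5(w=1)}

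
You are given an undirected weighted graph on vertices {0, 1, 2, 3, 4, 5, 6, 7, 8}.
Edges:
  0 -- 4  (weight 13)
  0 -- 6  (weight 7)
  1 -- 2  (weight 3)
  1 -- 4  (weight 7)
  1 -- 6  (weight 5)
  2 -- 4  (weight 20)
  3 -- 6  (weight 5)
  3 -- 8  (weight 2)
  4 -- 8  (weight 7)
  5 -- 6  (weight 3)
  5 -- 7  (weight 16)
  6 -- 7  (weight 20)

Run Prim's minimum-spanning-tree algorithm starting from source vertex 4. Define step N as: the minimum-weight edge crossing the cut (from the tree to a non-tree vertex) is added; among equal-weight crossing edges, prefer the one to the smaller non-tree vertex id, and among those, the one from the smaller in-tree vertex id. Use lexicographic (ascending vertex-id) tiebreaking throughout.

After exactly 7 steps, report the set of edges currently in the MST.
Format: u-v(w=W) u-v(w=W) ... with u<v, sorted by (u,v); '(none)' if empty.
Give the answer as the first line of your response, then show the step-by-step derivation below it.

0-6(w=7) 1-2(w=3) 1-4(w=7) 1-6(w=5) 3-6(w=5) 3-8(w=2) 5-6(w=3)

step 1: add edge 1-4 (w=7); MST = {1-4(w=7)}
step 2: add edge 1-2 (w=3); MST = {1-2(w=3) 1-4(w=7)}
step 3: add edge 1-6 (w=5); MST = {1-2(w=3) 1-4(w=7) 1-6(w=5)}
step 4: add edge 5-6 (w=3); MST = {1-2(w=3) 1-4(w=7) 1-6(w=5) 5-6(w=3)}
step 5: add edge 3-6 (w=5); MST = {1-2(w=3) 1-4(w=7) 1-6(w=5) 3-6(w=5) 5-6(w=3)}
step 6: add edge 3-8 (w=2); MST = {1-2(w=3) 1-4(w=7) 1-6(w=5) 3-6(w=5) 3-8(w=2) 5-6(w=3)}
step 7: add edge 0-6 (w=7); MST = {0-6(w=7) 1-2(w=3) 1-4(w=7) 1-6(w=5) 3-6(w=5) 3-8(w=2) 5-6(w=3)}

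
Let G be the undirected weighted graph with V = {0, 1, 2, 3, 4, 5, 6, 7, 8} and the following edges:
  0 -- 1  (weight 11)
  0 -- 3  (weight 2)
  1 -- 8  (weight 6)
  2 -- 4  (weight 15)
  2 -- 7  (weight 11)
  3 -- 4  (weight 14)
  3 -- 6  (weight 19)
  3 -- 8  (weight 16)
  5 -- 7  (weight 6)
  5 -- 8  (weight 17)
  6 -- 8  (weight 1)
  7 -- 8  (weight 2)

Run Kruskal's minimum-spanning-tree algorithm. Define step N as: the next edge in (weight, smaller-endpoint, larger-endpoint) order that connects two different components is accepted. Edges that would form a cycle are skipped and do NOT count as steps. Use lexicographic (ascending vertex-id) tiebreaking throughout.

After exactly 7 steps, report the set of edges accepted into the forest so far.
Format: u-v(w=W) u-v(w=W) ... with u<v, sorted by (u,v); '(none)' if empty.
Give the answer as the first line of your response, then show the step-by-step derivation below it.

0-1(w=11) 0-3(w=2) 1-8(w=6) 2-7(w=11) 5-7(w=6) 6-8(w=1) 7-8(w=2)

step 1: add edge 6-8 (w=1); MST = {6-8(w=1)}
step 2: add edge 0-3 (w=2); MST = {0-3(w=2) 6-8(w=1)}
step 3: add edge 7-8 (w=2); MST = {0-3(w=2) 6-8(w=1) 7-8(w=2)}
step 4: add edge 1-8 (w=6); MST = {0-3(w=2) 1-8(w=6) 6-8(w=1) 7-8(w=2)}
step 5: add edge 5-7 (w=6); MST = {0-3(w=2) 1-8(w=6) 5-7(w=6) 6-8(w=1) 7-8(w=2)}
step 6: add edge 0-1 (w=11); MST = {0-1(w=11) 0-3(w=2) 1-8(w=6) 5-7(w=6) 6-8(w=1) 7-8(w=2)}
step 7: add edge 2-7 (w=11); MST = {0-1(w=11) 0-3(w=2) 1-8(w=6) 2-7(w=11) 5-7(w=6) 6-8(w=1) 7-8(w=2)}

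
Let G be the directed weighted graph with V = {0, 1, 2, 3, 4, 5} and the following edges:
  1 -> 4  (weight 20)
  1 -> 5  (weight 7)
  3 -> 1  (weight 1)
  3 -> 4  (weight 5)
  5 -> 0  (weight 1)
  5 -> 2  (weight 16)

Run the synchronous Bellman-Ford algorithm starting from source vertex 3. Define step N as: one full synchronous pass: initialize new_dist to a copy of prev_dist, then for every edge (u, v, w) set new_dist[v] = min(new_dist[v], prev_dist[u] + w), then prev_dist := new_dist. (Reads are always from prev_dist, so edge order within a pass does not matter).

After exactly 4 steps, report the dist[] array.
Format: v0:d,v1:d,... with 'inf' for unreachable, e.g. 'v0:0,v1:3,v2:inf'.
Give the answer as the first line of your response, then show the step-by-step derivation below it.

v0:9,v1:1,v2:24,v3:0,v4:5,v5:8

step 1: dist = v0:inf,v1:1,v2:inf,v3:0,v4:5,v5:inf
step 2: dist = v0:inf,v1:1,v2:inf,v3:0,v4:5,v5:8
step 3: dist = v0:9,v1:1,v2:24,v3:0,v4:5,v5:8
step 4: dist = v0:9,v1:1,v2:24,v3:0,v4:5,v5:8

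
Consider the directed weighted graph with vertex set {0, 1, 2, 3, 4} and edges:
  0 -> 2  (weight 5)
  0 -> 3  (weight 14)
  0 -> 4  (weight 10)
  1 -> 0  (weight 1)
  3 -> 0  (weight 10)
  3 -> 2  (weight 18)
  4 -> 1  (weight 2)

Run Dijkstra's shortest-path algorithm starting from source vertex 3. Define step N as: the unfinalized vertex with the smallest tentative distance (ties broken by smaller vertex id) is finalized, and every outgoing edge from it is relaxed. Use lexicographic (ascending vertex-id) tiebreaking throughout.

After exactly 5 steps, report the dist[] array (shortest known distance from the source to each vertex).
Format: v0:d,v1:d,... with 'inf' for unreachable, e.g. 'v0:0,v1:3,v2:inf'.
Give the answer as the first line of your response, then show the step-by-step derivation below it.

v0:10,v1:22,v2:15,v3:0,v4:20

step 1: dist = v0:10,v1:inf,v2:18,v3:0,v4:inf
step 2: dist = v0:10,v1:inf,v2:15,v3:0,v4:20
step 3: dist = v0:10,v1:inf,v2:15,v3:0,v4:20
step 4: dist = v0:10,v1:22,v2:15,v3:0,v4:20
step 5: dist = v0:10,v1:22,v2:15,v3:0,v4:20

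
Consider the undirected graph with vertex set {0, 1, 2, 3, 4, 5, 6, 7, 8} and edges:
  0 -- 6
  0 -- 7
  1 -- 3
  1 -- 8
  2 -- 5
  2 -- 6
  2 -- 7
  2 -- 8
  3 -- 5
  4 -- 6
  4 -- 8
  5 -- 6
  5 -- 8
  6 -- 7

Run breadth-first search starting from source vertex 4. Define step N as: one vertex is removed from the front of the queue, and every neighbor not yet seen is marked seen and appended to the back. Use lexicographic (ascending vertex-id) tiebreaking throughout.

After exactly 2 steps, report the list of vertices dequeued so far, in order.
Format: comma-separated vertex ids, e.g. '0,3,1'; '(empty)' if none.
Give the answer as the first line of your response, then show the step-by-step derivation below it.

4,6

step 1: dequeue 4; queue=[6,8]; order=4
step 2: dequeue 6; queue=[8,0,2,5,7]; order=4,6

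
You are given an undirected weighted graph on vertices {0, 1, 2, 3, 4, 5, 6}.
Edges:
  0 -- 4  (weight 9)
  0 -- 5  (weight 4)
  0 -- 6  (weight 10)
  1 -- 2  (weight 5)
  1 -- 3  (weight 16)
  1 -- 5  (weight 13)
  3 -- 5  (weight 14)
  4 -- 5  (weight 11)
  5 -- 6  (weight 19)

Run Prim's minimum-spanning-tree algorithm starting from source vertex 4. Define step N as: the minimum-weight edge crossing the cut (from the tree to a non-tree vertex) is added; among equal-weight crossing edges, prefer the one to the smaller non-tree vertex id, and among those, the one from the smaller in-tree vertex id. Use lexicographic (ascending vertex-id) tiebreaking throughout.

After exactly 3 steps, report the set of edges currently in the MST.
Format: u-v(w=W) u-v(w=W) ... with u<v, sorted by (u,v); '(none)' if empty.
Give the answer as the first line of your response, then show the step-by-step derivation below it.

0-4(w=9) 0-5(w=4) 0-6(w=10)

step 1: add edge 0-4 (w=9); MST = {0-4(w=9)}
step 2: add edge 0-5 (w=4); MST = {0-4(w=9) 0-5(w=4)}
step 3: add edge 0-6 (w=10); MST = {0-4(w=9) 0-5(w=4) 0-6(w=10)}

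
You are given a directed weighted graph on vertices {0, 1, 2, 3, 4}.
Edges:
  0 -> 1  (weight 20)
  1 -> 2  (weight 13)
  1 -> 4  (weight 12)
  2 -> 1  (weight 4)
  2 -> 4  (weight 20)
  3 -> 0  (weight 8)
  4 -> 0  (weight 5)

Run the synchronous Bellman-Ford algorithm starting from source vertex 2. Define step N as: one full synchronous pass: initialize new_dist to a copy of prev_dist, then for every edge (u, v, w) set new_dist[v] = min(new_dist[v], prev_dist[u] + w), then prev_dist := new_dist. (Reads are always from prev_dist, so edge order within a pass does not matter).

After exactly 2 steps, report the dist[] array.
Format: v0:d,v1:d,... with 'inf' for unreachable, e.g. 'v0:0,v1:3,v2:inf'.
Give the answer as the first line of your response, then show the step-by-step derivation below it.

v0:25,v1:4,v2:0,v3:inf,v4:16

step 1: dist = v0:inf,v1:4,v2:0,v3:inf,v4:20
step 2: dist = v0:25,v1:4,v2:0,v3:inf,v4:16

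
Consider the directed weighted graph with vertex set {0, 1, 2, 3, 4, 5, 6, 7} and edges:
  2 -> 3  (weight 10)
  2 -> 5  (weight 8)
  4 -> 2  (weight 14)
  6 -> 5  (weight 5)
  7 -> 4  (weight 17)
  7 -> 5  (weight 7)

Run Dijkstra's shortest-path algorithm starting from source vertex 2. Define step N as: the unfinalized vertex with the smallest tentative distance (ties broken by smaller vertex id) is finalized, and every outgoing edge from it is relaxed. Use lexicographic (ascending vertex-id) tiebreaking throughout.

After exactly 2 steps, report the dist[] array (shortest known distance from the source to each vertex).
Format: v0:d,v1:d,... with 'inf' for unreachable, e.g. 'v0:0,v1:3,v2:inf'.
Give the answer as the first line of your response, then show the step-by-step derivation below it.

v0:inf,v1:inf,v2:0,v3:10,v4:inf,v5:8,v6:inf,v7:inf

step 1: dist = v0:inf,v1:inf,v2:0,v3:10,v4:inf,v5:8,v6:inf,v7:inf
step 2: dist = v0:inf,v1:inf,v2:0,v3:10,v4:inf,v5:8,v6:inf,v7:inf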